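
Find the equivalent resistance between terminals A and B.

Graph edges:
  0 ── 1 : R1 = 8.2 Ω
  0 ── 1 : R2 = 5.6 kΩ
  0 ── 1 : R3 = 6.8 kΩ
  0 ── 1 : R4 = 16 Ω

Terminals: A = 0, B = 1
Reduce the network between node 0 (A) and node 1 (B) by series/parallel combination:
  Rp1 = R1 ‖ R2 ‖ R3 ‖ R4 (parallel, all between nodes 0 and 1) = 1/(1/8.2 + 1/5600 + 1/6800 + 1/16) = 5.412 Ω
R_eq = 5.412 Ω

Final answer: 5.412 Ω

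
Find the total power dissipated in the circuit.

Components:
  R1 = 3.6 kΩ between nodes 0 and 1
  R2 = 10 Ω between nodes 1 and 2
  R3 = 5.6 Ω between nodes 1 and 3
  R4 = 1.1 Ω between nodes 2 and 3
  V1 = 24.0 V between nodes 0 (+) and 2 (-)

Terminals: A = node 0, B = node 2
Nodal analysis, taking node 2 as the 0 V reference.
Source V1 fixes V_0 = 24 V.
KCL at each unknown node (sum of currents leaving = 0; resistances in Ω):
  Node 1: (V_1 - 24)/3600 + (V_1 - 0)/10 + (V_1 - V_3)/5.6 = 0
  Node 3: (V_3 - V_1)/5.6 + (V_3 - 0)/1.1 = 0
Collecting terms (coefficients in siemens):
  0.2788·V_1 - 0.1786·V_3 = 0.006667
  1.088·V_3 - 0.1786·V_1 = 0
Determinant D = (0.2788)(1.088) - (-0.1786)(-0.1786) = 0.2714
V_1 = [(0.006667)(1.088) - (-0.1786)(0)]/D = 0.02672 V
V_3 = [(0.2788)(0) - (0.006667)(-0.1786)]/D = 0.004386 V
Power in each resistor, P = (ΔV)²/R:
  P_R1 = (24 - 0.02672)²/3600 = 0.1596 W
  P_R2 = (0.02672 - 0)²/10 = 0.00007138 W
  P_R3 = (0.02672 - 0.004386)²/5.6 = 0.00008904 W
  P_R4 = (0 - 0.004386)²/1.1 = 0.00001749 W
P_total = P_R1 + P_R2 + P_R3 + P_R4 = 0.1598 W

Final answer: 0.1598 W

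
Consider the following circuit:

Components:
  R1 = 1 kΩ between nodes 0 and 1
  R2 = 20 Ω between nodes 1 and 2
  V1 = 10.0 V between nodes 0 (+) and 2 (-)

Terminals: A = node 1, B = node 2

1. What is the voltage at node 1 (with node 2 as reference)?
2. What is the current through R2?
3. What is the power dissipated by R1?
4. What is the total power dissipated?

Nodal analysis, taking node 2 as the 0 V reference.
Source V1 fixes V_0 = 10 V.
KCL at each unknown node (sum of currents leaving = 0; resistances in Ω):
  Node 1: (V_1 - 10)/1000 + (V_1 - 0)/20 = 0
Collecting terms: 0.051 × V_1 = 0.01  =>  V_1 = 0.1961 V
Part 1:
  Read off the nodal solution: V_1 = 0.1961 V
Part 2:
  I_R2 = (V_1 - V_2)/R2 = (0.1961 - 0)/20 = 0.009804 A
  Magnitude: I_R2 = 0.009804 A
Part 3:
  I_R1 = (V_0 - V_1)/R1 = (10 - 0.1961)/1000 = 0.009804 A
  P_R1 = I_R1² × R1 = (0.009804)² × 1000 = 0.09612 W
Part 4:
  Power in each resistor, P = (ΔV)²/R:
    P_R1 = (10 - 0.1961)²/1000 = 0.09612 W
    P_R2 = (0.1961 - 0)²/20 = 0.001922 W
  P_total = P_R1 + P_R2 = 0.09804 W

Final answers:
1. V_1 = 0.1961 V
2. I_R2 = 0.009804 A
3. P_R1 = 0.09612 W
4. P_total = 0.09804 W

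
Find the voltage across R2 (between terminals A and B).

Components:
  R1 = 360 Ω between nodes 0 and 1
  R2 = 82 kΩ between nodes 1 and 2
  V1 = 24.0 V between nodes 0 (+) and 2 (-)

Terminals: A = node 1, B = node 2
R1 and R2 are in series across V1 (node 0 → node 1 → node 2), and the output A–B is taken across R2, so this is a voltage divider.
Series current: I = V1/(R1 + R2) = 24/(360 + 82000) = 24/82360 = 0.0002914 A
V_R2 = I × R2 = V1 × R2/(R1 + R2) = 24 × 82000/82360 = 23.9 V

Final answer: 23.9 V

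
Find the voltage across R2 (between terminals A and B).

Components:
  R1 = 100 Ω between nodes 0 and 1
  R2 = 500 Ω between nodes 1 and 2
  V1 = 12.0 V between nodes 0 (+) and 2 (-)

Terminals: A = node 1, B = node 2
R1 and R2 are in series across V1 (node 0 → node 1 → node 2), and the output A–B is taken across R2, so this is a voltage divider.
Series current: I = V1/(R1 + R2) = 12/(100 + 500) = 12/600 = 0.02 A
V_R2 = I × R2 = V1 × R2/(R1 + R2) = 12 × 500/600 = 10 V

Final answer: 10 V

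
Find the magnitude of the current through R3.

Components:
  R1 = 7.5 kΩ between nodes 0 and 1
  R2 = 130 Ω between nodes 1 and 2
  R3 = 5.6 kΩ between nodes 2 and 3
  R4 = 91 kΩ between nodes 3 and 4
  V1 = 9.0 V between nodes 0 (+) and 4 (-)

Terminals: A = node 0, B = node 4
Nodal analysis, taking node 4 as the 0 V reference.
Source V1 fixes V_0 = 9 V.
KCL at each unknown node (sum of currents leaving = 0; resistances in Ω):
  Node 1: (V_1 - 9)/7500 + (V_1 - V_2)/130 = 0
  Node 2: (V_2 - V_1)/130 + (V_2 - V_3)/5600 = 0
  Node 3: (V_3 - V_2)/5600 + (V_3 - 0)/91000 = 0
Collecting terms (coefficients in siemens):
  0.007826·V_1 - 0.007692·V_2 = 0.0012
  0.007871·V_2 - 0.007692·V_1 - 0.0001786·V_3 = 0
  0.0001896·V_3 - 0.0001786·V_2 = 0
Solving these 3 simultaneous equations (Gaussian elimination) gives:
  V_1 = 8.352 V, V_2 = 8.341 V, V_3 = 7.858 V
I_R3 = (V_2 - V_3)/R3 = (8.341 - 7.858)/5600 = 0.00008635 A
|I_R3| = 0.00008635 A

Final answer: |I_R3| = 8.635e-05 A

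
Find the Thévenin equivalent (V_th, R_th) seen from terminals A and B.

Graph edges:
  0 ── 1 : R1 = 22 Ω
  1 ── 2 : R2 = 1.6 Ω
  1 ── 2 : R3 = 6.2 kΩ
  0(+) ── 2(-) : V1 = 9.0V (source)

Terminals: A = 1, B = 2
Step 1 — V_th is the open-circuit voltage V_A - V_B (nothing connected across the terminals).
Nodal analysis, taking node 2 as the 0 V reference.
Source V1 fixes V_0 = 9 V.
KCL at each unknown node (sum of currents leaving = 0; resistances in Ω):
  Node 1: (V_1 - 9)/22 + (V_1 - 0)/1.6 + (V_1 - 0)/6200 = 0
Collecting terms: 0.6706 × V_1 = 0.4091  =>  V_1 = 0.61 V
V_th = V_1 - V_2 = 0.61 - 0 = 0.61 V
Step 2 — R_th: zero the source — replace V1 by a short circuit (node 2 merges into node 0) — and find the resistance seen between A (node 1) and B (node 0).
Reduce the network between node 1 (A) and node 0 (B) by series/parallel combination:
  Rp1 = R1 ‖ R2 ‖ R3 (parallel, all between nodes 0 and 1) = 1/(1/22 + 1/1.6 + 1/6200) = 1.491 Ω
R_th = 1.491 Ω

Final answer: V_th = 0.61 V, R_th = 1.491 Ω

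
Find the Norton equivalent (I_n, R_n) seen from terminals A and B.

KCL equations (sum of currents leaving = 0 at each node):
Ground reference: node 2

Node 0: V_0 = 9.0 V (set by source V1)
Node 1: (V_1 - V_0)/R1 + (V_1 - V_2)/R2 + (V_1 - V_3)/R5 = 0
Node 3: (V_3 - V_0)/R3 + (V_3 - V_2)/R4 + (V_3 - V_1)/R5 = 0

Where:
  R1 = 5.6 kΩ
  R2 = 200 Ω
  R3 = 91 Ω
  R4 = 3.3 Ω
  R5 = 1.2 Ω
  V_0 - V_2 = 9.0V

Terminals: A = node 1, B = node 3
Find the Thévenin equivalent first; then I_n = V_th/R_th and R_n = R_th.
Step 1 — V_th is the open-circuit voltage V_A - V_B (nothing connected across the terminals).
Nodal analysis, taking node 2 as the 0 V reference.
Source V1 fixes V_0 = 9 V.
KCL at each unknown node (sum of currents leaving = 0; resistances in Ω):
  Node 1: (V_1 - 9)/5600 + (V_1 - 0)/200 + (V_1 - V_3)/1.2 = 0
  Node 3: (V_3 - 9)/91 + (V_3 - 0)/3.3 + (V_3 - V_1)/1.2 = 0
Collecting terms (coefficients in siemens):
  0.8385·V_1 - 0.8333·V_3 = 0.001607
  1.147·V_3 - 0.8333·V_1 = 0.0989
Determinant D = (0.8385)(1.147) - (-0.8333)(-0.8333) = 0.2676
V_1 = [(0.001607)(1.147) - (-0.8333)(0.0989)]/D = 0.3148 V
V_3 = [(0.8385)(0.0989) - (0.001607)(-0.8333)]/D = 0.3149 V
V_th = V_1 - V_3 = 0.3148 - 0.3149 = -0.000028 V
Step 2 — R_th: zero the source — replace V1 by a short circuit (node 2 merges into node 0) — and find the resistance seen between A (node 1) and B (node 3).
Reduce the network between node 1 (A) and node 3 (B) by series/parallel combination:
  Rp1 = R1 ‖ R2 (parallel, both between nodes 0 and 1) = 1/(1/5600 + 1/200) = 193.1 Ω
  Rp2 = R3 ‖ R4 (parallel, both between nodes 0 and 3) = 1/(1/91 + 1/3.3) = 3.185 Ω
  Rs1 = Rp1 + Rp2 (series, joined only at node 0) = 193.1 + 3.185 = 196.3 Ω
  Rp3 = R5 ‖ Rs1 (parallel, both between nodes 1 and 3) = 1/(1/1.2 + 1/196.3) = 1.193 Ω
R_th = 1.193 Ω
I_n = V_th/R_th = -0.000028/1.193 = -0.00002347 A, and R_n = R_th = 1.193 Ω

Final answer: I_n = -2.347e-05 A, R_n = 1.193 Ω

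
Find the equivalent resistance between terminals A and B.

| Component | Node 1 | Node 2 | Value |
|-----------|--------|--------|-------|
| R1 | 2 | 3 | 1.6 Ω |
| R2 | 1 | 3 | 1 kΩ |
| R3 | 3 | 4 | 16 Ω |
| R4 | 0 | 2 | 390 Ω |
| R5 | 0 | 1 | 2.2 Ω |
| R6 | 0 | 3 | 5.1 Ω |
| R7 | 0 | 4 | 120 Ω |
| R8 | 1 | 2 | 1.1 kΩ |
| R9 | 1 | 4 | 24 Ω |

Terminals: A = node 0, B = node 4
The network is not a plain series/parallel combination. Inject a 1 A test current into terminal A (node 0) and return it from terminal B (node 4); then R_eq = V_A / (1 A).
Nodal analysis, taking node 4 as the 0 V reference.
Current source I_test pushes 1 A into node 0 and draws it out of node 4.
KCL at each unknown node (sum of currents leaving = 0; resistances in Ω):
  Node 0: (V_0 - V_2)/390 + (V_0 - V_1)/2.2 + (V_0 - V_3)/5.1 + (V_0 - 0)/120 - 1 = 0
  Node 1: (V_1 - V_0)/2.2 + (V_1 - V_3)/1000 + (V_1 - V_2)/1100 + (V_1 - 0)/24 = 0
  Node 2: (V_2 - V_0)/390 + (V_2 - V_1)/1100 + (V_2 - V_3)/1.6 = 0
  Node 3: (V_3 - V_0)/5.1 + (V_3 - V_1)/1000 + (V_3 - V_2)/1.6 + (V_3 - 0)/16 = 0
Collecting terms (coefficients in siemens):
  0.6615·V_0 - 0.4545·V_1 - 0.002564·V_2 - 0.1961·V_3 = 1
  0.4981·V_1 - 0.4545·V_0 - 0.0009091·V_2 - 0.001·V_3 = 0
  0.6285·V_2 - 0.002564·V_0 - 0.0009091·V_1 - 0.625·V_3 = 0
  0.8846·V_3 - 0.1961·V_0 - 0.001·V_1 - 0.625·V_2 = 0
Solving these 4 simultaneous equations (Gaussian elimination) gives:
  V_0 = 10.63 V, V_1 = 9.73 V, V_2 = 8.109 V, V_3 = 8.096 V
R_eq = V_0 / 1 A = 10.63 Ω

Final answer: 10.63 Ω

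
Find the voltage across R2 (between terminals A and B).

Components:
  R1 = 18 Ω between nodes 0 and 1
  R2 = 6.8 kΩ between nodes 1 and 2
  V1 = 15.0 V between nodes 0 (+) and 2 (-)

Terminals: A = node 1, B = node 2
R1 and R2 are in series across V1 (node 0 → node 1 → node 2), and the output A–B is taken across R2, so this is a voltage divider.
Series current: I = V1/(R1 + R2) = 15/(18 + 6800) = 15/6818 = 0.0022 A
V_R2 = I × R2 = V1 × R2/(R1 + R2) = 15 × 6800/6818 = 14.96 V

Final answer: 14.96 V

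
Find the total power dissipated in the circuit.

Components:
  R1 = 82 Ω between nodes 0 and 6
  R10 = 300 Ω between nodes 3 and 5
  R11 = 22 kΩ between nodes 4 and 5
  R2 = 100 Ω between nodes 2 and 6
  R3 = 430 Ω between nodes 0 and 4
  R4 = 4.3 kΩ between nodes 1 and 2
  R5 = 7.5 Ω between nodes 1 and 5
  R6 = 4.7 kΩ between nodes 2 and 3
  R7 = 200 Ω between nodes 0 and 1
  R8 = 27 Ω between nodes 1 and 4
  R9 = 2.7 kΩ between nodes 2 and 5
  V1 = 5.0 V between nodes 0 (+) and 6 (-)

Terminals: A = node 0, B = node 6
Nodal analysis, taking node 6 as the 0 V reference.
Source V1 fixes V_0 = 5 V.
KCL at each unknown node (sum of currents leaving = 0; resistances in Ω):
  Node 1: (V_1 - V_2)/4300 + (V_1 - V_5)/7.5 + (V_1 - 5)/200 + (V_1 - V_4)/27 = 0
  Node 2: (V_2 - 0)/100 + (V_2 - V_1)/4300 + (V_2 - V_3)/4700 + (V_2 - V_5)/2700 = 0
  Node 3: (V_3 - V_2)/4700 + (V_3 - V_5)/300 = 0
  Node 4: (V_4 - 5)/430 + (V_4 - V_1)/27 + (V_4 - V_5)/22000 = 0
  Node 5: (V_5 - V_1)/7.5 + (V_5 - V_2)/2700 + (V_5 - V_3)/300 + (V_5 - V_4)/22000 = 0
Collecting terms (coefficients in siemens):
  0.1756·V_1 - 0.0002326·V_2 - 0.03704·V_4 - 0.1333·V_5 = 0.025
  0.01082·V_2 - 0.0002326·V_1 - 0.0002128·V_3 - 0.0003704·V_5 = 0
  0.003546·V_3 - 0.0002128·V_2 - 0.003333·V_5 = 0
  0.03941·V_4 - 0.03704·V_1 - 0.00004545·V_5 = 0.01163
  0.1371·V_5 - 0.1333·V_1 - 0.0003704·V_2 - 0.003333·V_3 - 0.00004545·V_4 = 0
Solving these 5 simultaneous equations (Gaussian elimination) gives:
  V_1 = 4.533 V, V_2 = 0.3359 V, V_3 = 4.264 V, V_4 = 4.56 V
  V_5 = 4.515 V
Power in each resistor, P = (ΔV)²/R:
  P_R1 = (5 - 0)²/82 = 0.3049 W
  P_R2 = (0.3359 - 0)²/100 = 0.001129 W
  P_R3 = (5 - 4.56)²/430 = 0.0004498 W
  P_R4 = (4.533 - 0.3359)²/4300 = 0.004096 W
  P_R5 = (4.533 - 4.515)²/7.5 = 0.00004253 W
  P_R6 = (0.3359 - 4.264)²/4700 = 0.003283 W
  P_R7 = (5 - 4.533)²/200 = 0.001092 W
  P_R8 = (4.533 - 4.56)²/27 = 0.00002813 W
  P_R9 = (0.3359 - 4.515)²/2700 = 0.006468 W
  P_R10 = (4.264 - 4.515)²/300 = 0.0002096 W
  P_R11 = (4.56 - 4.515)²/22000 = 0.00000009377 W
P_total = P_R1 + P_R2 + P_R3 + P_R4 + P_R5 + P_R6 + P_R7 + P_R8 + P_R9 + P_R10 + P_R11 = 0.3217 W

Final answer: 0.3217 W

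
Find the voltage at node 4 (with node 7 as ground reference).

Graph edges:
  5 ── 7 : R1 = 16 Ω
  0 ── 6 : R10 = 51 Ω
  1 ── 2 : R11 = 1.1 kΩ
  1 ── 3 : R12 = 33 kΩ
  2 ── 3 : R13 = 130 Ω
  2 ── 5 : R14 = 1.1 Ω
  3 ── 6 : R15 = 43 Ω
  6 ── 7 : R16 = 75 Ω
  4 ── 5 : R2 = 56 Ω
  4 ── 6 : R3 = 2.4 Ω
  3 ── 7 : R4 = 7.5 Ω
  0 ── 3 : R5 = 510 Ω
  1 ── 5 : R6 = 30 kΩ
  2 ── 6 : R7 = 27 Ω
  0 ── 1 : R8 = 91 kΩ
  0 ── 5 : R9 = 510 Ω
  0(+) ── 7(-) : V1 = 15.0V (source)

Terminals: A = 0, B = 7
Nodal analysis, taking node 7 as the 0 V reference.
Source V1 fixes V_0 = 15 V.
KCL at each unknown node (sum of currents leaving = 0; resistances in Ω):
  Node 1: (V_1 - V_5)/30000 + (V_1 - 15)/91000 + (V_1 - V_2)/1100 + (V_1 - V_3)/33000 = 0
  Node 2: (V_2 - V_6)/27 + (V_2 - V_1)/1100 + (V_2 - V_3)/130 + (V_2 - V_5)/1.1 = 0
  Node 3: (V_3 - 0)/7.5 + (V_3 - 15)/510 + (V_3 - V_1)/33000 + (V_3 - V_2)/130 + (V_3 - V_6)/43 = 0
  Node 4: (V_4 - V_5)/56 + (V_4 - V_6)/2.4 = 0
  Node 5: (V_5 - 0)/16 + (V_5 - V_4)/56 + (V_5 - V_1)/30000 + (V_5 - 15)/510 + (V_5 - V_2)/1.1 = 0
  Node 6: (V_6 - V_4)/2.4 + (V_6 - V_2)/27 + (V_6 - 15)/51 + (V_6 - V_3)/43 + (V_6 - 0)/75 = 0
Collecting terms (coefficients in siemens):
  0.0009837·V_1 - 0.0009091·V_2 - 0.0000303·V_3 - 0.00003333·V_5 = 0.0001648
  0.9547·V_2 - 0.0009091·V_1 - 0.007692·V_3 - 0.9091·V_5 - 0.03704·V_6 = 0
  0.1663·V_3 - 0.0000303·V_1 - 0.007692·V_2 - 0.02326·V_6 = 0.02941
  0.4345·V_4 - 0.01786·V_5 - 0.4167·V_6 = 0
  0.9914·V_5 - 0.00003333·V_1 - 0.9091·V_2 - 0.01786·V_4 = 0.02941
  0.5099·V_6 - 0.03704·V_2 - 0.02326·V_3 - 0.4167·V_4 = 0.2941
Solving these 6 simultaneous equations (Gaussian elimination) gives:
  V_1 = 2.052 V, V_2 = 1.943 V, V_3 = 0.7954 V, V_4 = 3.698 V
  V_5 = 1.878 V, V_6 = 3.776 V
The requested potential is V_4 = 3.698 V.

Final answer: V_4 = 3.698 V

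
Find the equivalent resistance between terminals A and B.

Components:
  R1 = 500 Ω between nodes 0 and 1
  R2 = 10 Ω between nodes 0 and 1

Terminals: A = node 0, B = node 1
Reduce the network between node 0 (A) and node 1 (B) by series/parallel combination:
  Rp1 = R1 ‖ R2 (parallel, both between nodes 0 and 1) = 1/(1/500 + 1/10) = 9.804 Ω
R_eq = 9.804 Ω

Final answer: 9.804 Ω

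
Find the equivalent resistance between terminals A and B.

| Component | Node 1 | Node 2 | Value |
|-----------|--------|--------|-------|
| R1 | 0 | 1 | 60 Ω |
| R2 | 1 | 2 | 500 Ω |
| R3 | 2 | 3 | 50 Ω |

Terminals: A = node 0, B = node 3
Reduce the network between node 0 (A) and node 3 (B) by series/parallel combination:
  Rs1 = R1 + R2 (series, joined only at node 1) = 60 + 500 = 560 Ω
  Rs2 = R3 + Rs1 (series, joined only at node 2) = 50 + 560 = 610 Ω
R_eq = 610 Ω

Final answer: 610 Ω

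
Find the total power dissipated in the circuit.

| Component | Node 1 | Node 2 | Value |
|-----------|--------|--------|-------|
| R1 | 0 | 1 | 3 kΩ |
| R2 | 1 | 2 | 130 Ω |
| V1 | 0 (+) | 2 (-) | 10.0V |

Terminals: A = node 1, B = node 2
Nodal analysis, taking node 2 as the 0 V reference.
Source V1 fixes V_0 = 10 V.
KCL at each unknown node (sum of currents leaving = 0; resistances in Ω):
  Node 1: (V_1 - 10)/3000 + (V_1 - 0)/130 = 0
Collecting terms: 0.008026 × V_1 = 0.003333  =>  V_1 = 0.4153 V
Power in each resistor, P = (ΔV)²/R:
  P_R1 = (10 - 0.4153)²/3000 = 0.03062 W
  P_R2 = (0.4153 - 0)²/130 = 0.001327 W
P_total = P_R1 + P_R2 = 0.03195 W

Final answer: 0.03195 W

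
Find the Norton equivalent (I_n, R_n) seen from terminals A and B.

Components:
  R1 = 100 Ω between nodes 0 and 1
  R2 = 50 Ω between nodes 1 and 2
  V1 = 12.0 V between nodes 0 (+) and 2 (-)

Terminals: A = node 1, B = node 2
Find the Thévenin equivalent first; then I_n = V_th/R_th and R_n = R_th.
Step 1 — V_th is the open-circuit voltage V_A - V_B (nothing connected across the terminals).
Nodal analysis, taking node 2 as the 0 V reference.
Source V1 fixes V_0 = 12 V.
KCL at each unknown node (sum of currents leaving = 0; resistances in Ω):
  Node 1: (V_1 - 12)/100 + (V_1 - 0)/50 = 0
Collecting terms: 0.03 × V_1 = 0.12  =>  V_1 = 4 V
V_th = V_1 - V_2 = 4 - 0 = 4 V
Step 2 — R_th: zero the source — replace V1 by a short circuit (node 2 merges into node 0) — and find the resistance seen between A (node 1) and B (node 0).
Reduce the network between node 1 (A) and node 0 (B) by series/parallel combination:
  Rp1 = R1 ‖ R2 (parallel, both between nodes 0 and 1) = 1/(1/100 + 1/50) = 33.33 Ω
R_th = 33.33 Ω
I_n = V_th/R_th = 4/33.33 = 0.12 A, and R_n = R_th = 33.33 Ω

Final answer: I_n = 0.12 A, R_n = 33.33 Ω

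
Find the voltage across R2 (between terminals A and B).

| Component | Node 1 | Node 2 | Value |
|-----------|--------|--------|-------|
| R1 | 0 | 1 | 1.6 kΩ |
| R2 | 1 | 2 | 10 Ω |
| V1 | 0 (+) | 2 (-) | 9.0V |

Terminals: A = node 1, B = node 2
R1 and R2 are in series across V1 (node 0 → node 1 → node 2), and the output A–B is taken across R2, so this is a voltage divider.
Series current: I = V1/(R1 + R2) = 9/(1600 + 10) = 9/1610 = 0.00559 A
V_R2 = I × R2 = V1 × R2/(R1 + R2) = 9 × 10/1610 = 0.0559 V

Final answer: 0.0559 V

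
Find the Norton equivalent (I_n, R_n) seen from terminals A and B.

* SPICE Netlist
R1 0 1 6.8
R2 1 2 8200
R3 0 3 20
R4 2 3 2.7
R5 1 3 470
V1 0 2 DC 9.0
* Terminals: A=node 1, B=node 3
Find the Thévenin equivalent first; then I_n = V_th/R_th and R_n = R_th.
Step 1 — V_th is the open-circuit voltage V_A - V_B (nothing connected across the terminals).
Nodal analysis, taking node 2 as the 0 V reference.
Source V1 fixes V_0 = 9 V.
KCL at each unknown node (sum of currents leaving = 0; resistances in Ω):
  Node 1: (V_1 - 9)/6.8 + (V_1 - 0)/8200 + (V_1 - V_3)/470 = 0
  Node 3: (V_3 - 9)/20 + (V_3 - 0)/2.7 + (V_3 - V_1)/470 = 0
Collecting terms (coefficients in siemens):
  0.1493·V_1 - 0.002128·V_3 = 1.324
  0.4225·V_3 - 0.002128·V_1 = 0.45
Determinant D = (0.1493)(0.4225) - (-0.002128)(-0.002128) = 0.06308
V_1 = [(1.324)(0.4225) - (-0.002128)(0.45)]/D = 8.88 V
V_3 = [(0.1493)(0.45) - (1.324)(-0.002128)]/D = 1.11 V
V_th = V_1 - V_3 = 8.88 - 1.11 = 7.77 V
Step 2 — R_th: zero the source — replace V1 by a short circuit (node 2 merges into node 0) — and find the resistance seen between A (node 1) and B (node 3).
Reduce the network between node 1 (A) and node 3 (B) by series/parallel combination:
  Rp1 = R1 ‖ R2 (parallel, both between nodes 0 and 1) = 1/(1/6.8 + 1/8200) = 6.794 Ω
  Rp2 = R3 ‖ R4 (parallel, both between nodes 0 and 3) = 1/(1/20 + 1/2.7) = 2.379 Ω
  Rs1 = Rp1 + Rp2 (series, joined only at node 0) = 6.794 + 2.379 = 9.173 Ω
  Rp3 = R5 ‖ Rs1 (parallel, both between nodes 1 and 3) = 1/(1/470 + 1/9.173) = 8.998 Ω
R_th = 8.998 Ω
I_n = V_th/R_th = 7.77/8.998 = 0.8636 A, and R_n = R_th = 8.998 Ω

Final answer: I_n = 0.8636 A, R_n = 8.998 Ω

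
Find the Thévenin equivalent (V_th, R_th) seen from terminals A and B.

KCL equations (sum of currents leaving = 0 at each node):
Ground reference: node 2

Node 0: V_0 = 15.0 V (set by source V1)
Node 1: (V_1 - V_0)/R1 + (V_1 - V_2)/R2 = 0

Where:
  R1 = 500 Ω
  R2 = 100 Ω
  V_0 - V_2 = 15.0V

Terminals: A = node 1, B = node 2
Step 1 — V_th is the open-circuit voltage V_A - V_B (nothing connected across the terminals).
Nodal analysis, taking node 2 as the 0 V reference.
Source V1 fixes V_0 = 15 V.
KCL at each unknown node (sum of currents leaving = 0; resistances in Ω):
  Node 1: (V_1 - 15)/500 + (V_1 - 0)/100 = 0
Collecting terms: 0.012 × V_1 = 0.03  =>  V_1 = 2.5 V
V_th = V_1 - V_2 = 2.5 - 0 = 2.5 V
Step 2 — R_th: zero the source — replace V1 by a short circuit (node 2 merges into node 0) — and find the resistance seen between A (node 1) and B (node 0).
Reduce the network between node 1 (A) and node 0 (B) by series/parallel combination:
  Rp1 = R1 ‖ R2 (parallel, both between nodes 0 and 1) = 1/(1/500 + 1/100) = 83.33 Ω
R_th = 83.33 Ω

Final answer: V_th = 2.5 V, R_th = 83.33 Ω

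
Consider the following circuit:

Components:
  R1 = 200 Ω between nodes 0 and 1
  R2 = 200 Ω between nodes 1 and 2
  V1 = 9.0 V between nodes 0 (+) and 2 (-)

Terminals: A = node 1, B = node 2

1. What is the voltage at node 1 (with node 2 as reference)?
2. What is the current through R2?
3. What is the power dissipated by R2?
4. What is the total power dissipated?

Nodal analysis, taking node 2 as the 0 V reference.
Source V1 fixes V_0 = 9 V.
KCL at each unknown node (sum of currents leaving = 0; resistances in Ω):
  Node 1: (V_1 - 9)/200 + (V_1 - 0)/200 = 0
Collecting terms: 0.01 × V_1 = 0.045  =>  V_1 = 4.5 V
Part 1:
  Read off the nodal solution: V_1 = 4.5 V
Part 2:
  I_R2 = (V_1 - V_2)/R2 = (4.5 - 0)/200 = 0.0225 A
  Magnitude: I_R2 = 0.0225 A
Part 3:
  I_R2 = (V_1 - V_2)/R2 = (4.5 - 0)/200 = 0.0225 A
  P_R2 = I_R2² × R2 = (0.0225)² × 200 = 0.1013 W
Part 4:
  Power in each resistor, P = (ΔV)²/R:
    P_R1 = (9 - 4.5)²/200 = 0.1013 W
    P_R2 = (4.5 - 0)²/200 = 0.1013 W
  P_total = P_R1 + P_R2 = 0.2025 W

Final answers:
1. V_1 = 4.5 V
2. I_R2 = 0.0225 A
3. P_R2 = 0.1013 W
4. P_total = 0.2025 W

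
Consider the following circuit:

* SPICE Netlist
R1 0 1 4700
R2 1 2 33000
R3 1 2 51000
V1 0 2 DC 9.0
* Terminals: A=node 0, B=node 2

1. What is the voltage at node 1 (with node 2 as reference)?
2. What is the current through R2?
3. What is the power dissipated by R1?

Nodal analysis, taking node 2 as the 0 V reference.
Source V1 fixes V_0 = 9 V.
KCL at each unknown node (sum of currents leaving = 0; resistances in Ω):
  Node 1: (V_1 - 9)/4700 + (V_1 - 0)/33000 + (V_1 - 0)/51000 = 0
Collecting terms: 0.0002627 × V_1 = 0.001915  =>  V_1 = 7.29 V
Part 1:
  Read off the nodal solution: V_1 = 7.29 V
Part 2:
  I_R2 = (V_1 - V_2)/R2 = (7.29 - 0)/33000 = 0.0002209 A
  Magnitude: I_R2 = 0.0002209 A
Part 3:
  I_R1 = (V_0 - V_1)/R1 = (9 - 7.29)/4700 = 0.0003638 A
  P_R1 = I_R1² × R1 = (0.0003638)² × 4700 = 0.0006222 W

Final answers:
1. V_1 = 7.29 V
2. I_R2 = 0.0002209 A
3. P_R1 = 0.0006222 W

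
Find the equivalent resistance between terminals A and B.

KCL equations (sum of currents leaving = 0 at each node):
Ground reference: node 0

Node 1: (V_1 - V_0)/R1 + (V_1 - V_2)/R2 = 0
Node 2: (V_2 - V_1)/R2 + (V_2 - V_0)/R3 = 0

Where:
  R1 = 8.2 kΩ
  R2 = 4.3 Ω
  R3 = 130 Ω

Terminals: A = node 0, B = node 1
Reduce the network between node 0 (A) and node 1 (B) by series/parallel combination:
  Rs1 = R3 + R2 (series, joined only at node 2) = 130 + 4.3 = 134.3 Ω
  Rp1 = R1 ‖ Rs1 (parallel, both between nodes 0 and 1) = 1/(1/8200 + 1/134.3) = 132.1 Ω
R_eq = 132.1 Ω

Final answer: 132.1 Ω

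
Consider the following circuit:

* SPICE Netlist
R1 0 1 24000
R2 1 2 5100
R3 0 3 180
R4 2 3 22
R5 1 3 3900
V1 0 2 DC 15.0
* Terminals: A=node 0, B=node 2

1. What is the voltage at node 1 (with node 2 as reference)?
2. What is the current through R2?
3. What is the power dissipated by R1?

Nodal analysis, taking node 2 as the 0 V reference.
Source V1 fixes V_0 = 15 V.
KCL at each unknown node (sum of currents leaving = 0; resistances in Ω):
  Node 1: (V_1 - 15)/24000 + (V_1 - 0)/5100 + (V_1 - V_3)/3900 = 0
  Node 3: (V_3 - 15)/180 + (V_3 - 0)/22 + (V_3 - V_1)/3900 = 0
Collecting terms (coefficients in siemens):
  0.0004942·V_1 - 0.0002564·V_3 = 0.000625
  0.05127·V_3 - 0.0002564·V_1 = 0.08333
Determinant D = (0.0004942)(0.05127) - (-0.0002564)(-0.0002564) = 0.00002527
V_1 = [(0.000625)(0.05127) - (-0.0002564)(0.08333)]/D = 2.114 V
V_3 = [(0.0004942)(0.08333) - (0.000625)(-0.0002564)]/D = 1.636 V
Part 1:
  Read off the nodal solution: V_1 = 2.114 V
Part 2:
  I_R2 = (V_1 - V_2)/R2 = (2.114 - 0)/5100 = 0.0004145 A
  Magnitude: I_R2 = 0.0004145 A
Part 3:
  I_R1 = (V_0 - V_1)/R1 = (15 - 2.114)/24000 = 0.0005369 A
  P_R1 = I_R1² × R1 = (0.0005369)² × 24000 = 0.006919 W

Final answers:
1. V_1 = 2.114 V
2. I_R2 = 0.0004145 A
3. P_R1 = 0.006919 W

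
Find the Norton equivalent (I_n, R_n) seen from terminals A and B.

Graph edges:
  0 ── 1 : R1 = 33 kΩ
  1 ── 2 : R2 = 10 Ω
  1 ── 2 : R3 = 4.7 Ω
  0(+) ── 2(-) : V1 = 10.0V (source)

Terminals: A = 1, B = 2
Find the Thévenin equivalent first; then I_n = V_th/R_th and R_n = R_th.
Step 1 — V_th is the open-circuit voltage V_A - V_B (nothing connected across the terminals).
Nodal analysis, taking node 2 as the 0 V reference.
Source V1 fixes V_0 = 10 V.
KCL at each unknown node (sum of currents leaving = 0; resistances in Ω):
  Node 1: (V_1 - 10)/33000 + (V_1 - 0)/10 + (V_1 - 0)/4.7 = 0
Collecting terms: 0.3128 × V_1 = 0.000303  =>  V_1 = 0.0009688 V
V_th = V_1 - V_2 = 0.0009688 - 0 = 0.0009688 V
Step 2 — R_th: zero the source — replace V1 by a short circuit (node 2 merges into node 0) — and find the resistance seen between A (node 1) and B (node 0).
Reduce the network between node 1 (A) and node 0 (B) by series/parallel combination:
  Rp1 = R1 ‖ R2 ‖ R3 (parallel, all between nodes 0 and 1) = 1/(1/33000 + 1/10 + 1/4.7) = 3.197 Ω
R_th = 3.197 Ω
I_n = V_th/R_th = 0.0009688/3.197 = 0.000303 A, and R_n = R_th = 3.197 Ω

Final answer: I_n = 0.000303 A, R_n = 3.197 Ω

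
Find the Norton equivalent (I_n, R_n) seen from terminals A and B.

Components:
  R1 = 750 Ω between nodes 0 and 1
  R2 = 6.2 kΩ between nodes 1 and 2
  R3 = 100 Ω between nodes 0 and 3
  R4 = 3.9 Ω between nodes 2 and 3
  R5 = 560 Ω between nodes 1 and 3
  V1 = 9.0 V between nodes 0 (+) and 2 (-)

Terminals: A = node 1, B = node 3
Find the Thévenin equivalent first; then I_n = V_th/R_th and R_n = R_th.
Step 1 — V_th is the open-circuit voltage V_A - V_B (nothing connected across the terminals).
Nodal analysis, taking node 2 as the 0 V reference.
Source V1 fixes V_0 = 9 V.
KCL at each unknown node (sum of currents leaving = 0; resistances in Ω):
  Node 1: (V_1 - 9)/750 + (V_1 - 0)/6200 + (V_1 - V_3)/560 = 0
  Node 3: (V_3 - 9)/100 + (V_3 - 0)/3.9 + (V_3 - V_1)/560 = 0
Collecting terms (coefficients in siemens):
  0.00328·V_1 - 0.001786·V_3 = 0.012
  0.2682·V_3 - 0.001786·V_1 = 0.09
Determinant D = (0.00328)(0.2682) - (-0.001786)(-0.001786) = 0.0008766
V_1 = [(0.012)(0.2682) - (-0.001786)(0.09)]/D = 3.855 V
V_3 = [(0.00328)(0.09) - (0.012)(-0.001786)]/D = 0.3612 V
V_th = V_1 - V_3 = 3.855 - 0.3612 = 3.494 V
Step 2 — R_th: zero the source — replace V1 by a short circuit (node 2 merges into node 0) — and find the resistance seen between A (node 1) and B (node 3).
Reduce the network between node 1 (A) and node 3 (B) by series/parallel combination:
  Rp1 = R1 ‖ R2 (parallel, both between nodes 0 and 1) = 1/(1/750 + 1/6200) = 669.1 Ω
  Rp2 = R3 ‖ R4 (parallel, both between nodes 0 and 3) = 1/(1/100 + 1/3.9) = 3.754 Ω
  Rs1 = Rp1 + Rp2 (series, joined only at node 0) = 669.1 + 3.754 = 672.8 Ω
  Rp3 = R5 ‖ Rs1 (parallel, both between nodes 1 and 3) = 1/(1/560 + 1/672.8) = 305.6 Ω
R_th = 305.6 Ω
I_n = V_th/R_th = 3.494/305.6 = 0.01143 A, and R_n = R_th = 305.6 Ω

Final answer: I_n = 0.01143 A, R_n = 305.6 Ω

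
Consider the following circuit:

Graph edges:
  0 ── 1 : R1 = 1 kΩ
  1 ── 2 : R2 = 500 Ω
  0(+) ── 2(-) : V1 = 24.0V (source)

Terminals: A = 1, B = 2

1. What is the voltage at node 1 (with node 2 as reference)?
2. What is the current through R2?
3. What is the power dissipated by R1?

Nodal analysis, taking node 2 as the 0 V reference.
Source V1 fixes V_0 = 24 V.
KCL at each unknown node (sum of currents leaving = 0; resistances in Ω):
  Node 1: (V_1 - 24)/1000 + (V_1 - 0)/500 = 0
Collecting terms: 0.003 × V_1 = 0.024  =>  V_1 = 8 V
Part 1:
  Read off the nodal solution: V_1 = 8 V
Part 2:
  I_R2 = (V_1 - V_2)/R2 = (8 - 0)/500 = 0.016 A
  Magnitude: I_R2 = 0.016 A
Part 3:
  I_R1 = (V_0 - V_1)/R1 = (24 - 8)/1000 = 0.016 A
  P_R1 = I_R1² × R1 = (0.016)² × 1000 = 0.256 W

Final answers:
1. V_1 = 8 V
2. I_R2 = 0.016 A
3. P_R1 = 0.256 W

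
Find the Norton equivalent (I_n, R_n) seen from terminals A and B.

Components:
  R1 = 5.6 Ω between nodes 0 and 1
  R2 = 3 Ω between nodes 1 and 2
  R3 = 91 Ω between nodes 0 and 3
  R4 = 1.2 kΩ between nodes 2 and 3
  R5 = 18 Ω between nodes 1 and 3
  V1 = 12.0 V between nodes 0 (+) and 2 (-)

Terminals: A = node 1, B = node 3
Find the Thévenin equivalent first; then I_n = V_th/R_th and R_n = R_th.
Step 1 — V_th is the open-circuit voltage V_A - V_B (nothing connected across the terminals).
Nodal analysis, taking node 2 as the 0 V reference.
Source V1 fixes V_0 = 12 V.
KCL at each unknown node (sum of currents leaving = 0; resistances in Ω):
  Node 1: (V_1 - 12)/5.6 + (V_1 - 0)/3 + (V_1 - V_3)/18 = 0
  Node 3: (V_3 - 12)/91 + (V_3 - 0)/1200 + (V_3 - V_1)/18 = 0
Collecting terms (coefficients in siemens):
  0.5675·V_1 - 0.05556·V_3 = 2.143
  0.06738·V_3 - 0.05556·V_1 = 0.1319
Determinant D = (0.5675)(0.06738) - (-0.05556)(-0.05556) = 0.03515
V_1 = [(2.143)(0.06738) - (-0.05556)(0.1319)]/D = 4.316 V
V_3 = [(0.5675)(0.1319) - (2.143)(-0.05556)]/D = 5.516 V
V_th = V_1 - V_3 = 4.316 - 5.516 = -1.2 V
Step 2 — R_th: zero the source — replace V1 by a short circuit (node 2 merges into node 0) — and find the resistance seen between A (node 1) and B (node 3).
Reduce the network between node 1 (A) and node 3 (B) by series/parallel combination:
  Rp1 = R1 ‖ R2 (parallel, both between nodes 0 and 1) = 1/(1/5.6 + 1/3) = 1.953 Ω
  Rp2 = R3 ‖ R4 (parallel, both between nodes 0 and 3) = 1/(1/91 + 1/1200) = 84.59 Ω
  Rs1 = Rp1 + Rp2 (series, joined only at node 0) = 1.953 + 84.59 = 86.54 Ω
  Rp3 = R5 ‖ Rs1 (parallel, both between nodes 1 and 3) = 1/(1/18 + 1/86.54) = 14.9 Ω
R_th = 14.9 Ω
I_n = V_th/R_th = -1.2/14.9 = -0.08052 A, and R_n = R_th = 14.9 Ω

Final answer: I_n = -0.08052 A, R_n = 14.9 Ω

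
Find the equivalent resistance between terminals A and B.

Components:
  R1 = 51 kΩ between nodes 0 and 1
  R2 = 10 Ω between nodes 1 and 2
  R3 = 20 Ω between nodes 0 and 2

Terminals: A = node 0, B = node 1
Reduce the network between node 0 (A) and node 1 (B) by series/parallel combination:
  Rs1 = R3 + R2 (series, joined only at node 2) = 20 + 10 = 30 Ω
  Rp1 = R1 ‖ Rs1 (parallel, both between nodes 0 and 1) = 1/(1/51000 + 1/30) = 29.98 Ω
R_eq = 29.98 Ω

Final answer: 29.98 Ω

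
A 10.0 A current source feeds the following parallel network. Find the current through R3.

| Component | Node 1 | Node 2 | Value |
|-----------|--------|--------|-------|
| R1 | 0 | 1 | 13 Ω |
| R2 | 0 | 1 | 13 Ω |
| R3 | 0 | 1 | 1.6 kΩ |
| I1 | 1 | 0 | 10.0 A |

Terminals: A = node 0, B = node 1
All resistors sit directly between nodes 0 and 1, so they are in parallel and share one voltage V; the full source current 10 A splits among them.
1/R_par = 1/13 + 1/13 + 1/1600 = 0.1545 S  =>  R_par = 6.474 Ω
V = I × R_par = 10 × 6.474 = 64.74 V
I_R3 = V/R3 = 64.74/1600 = 0.04046 A

Final answer: 0.04046 A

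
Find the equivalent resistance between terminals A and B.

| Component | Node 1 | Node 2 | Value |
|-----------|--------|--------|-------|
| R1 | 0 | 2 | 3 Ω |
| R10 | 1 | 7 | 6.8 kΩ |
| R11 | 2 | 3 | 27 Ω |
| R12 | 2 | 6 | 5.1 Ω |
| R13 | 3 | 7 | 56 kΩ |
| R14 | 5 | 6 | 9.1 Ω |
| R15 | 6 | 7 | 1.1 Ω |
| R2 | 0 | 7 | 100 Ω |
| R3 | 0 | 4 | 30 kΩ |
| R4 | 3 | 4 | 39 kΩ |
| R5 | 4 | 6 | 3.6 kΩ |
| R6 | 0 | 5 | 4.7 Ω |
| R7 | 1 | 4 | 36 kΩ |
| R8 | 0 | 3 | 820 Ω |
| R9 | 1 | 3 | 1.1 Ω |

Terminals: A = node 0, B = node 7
The network is not a plain series/parallel combination. Inject a 1 A test current into terminal A (node 0) and return it from terminal B (node 7); then R_eq = V_A / (1 A).
Nodal analysis, taking node 7 as the 0 V reference.
Current source I_test pushes 1 A into node 0 and draws it out of node 7.
KCL at each unknown node (sum of currents leaving = 0; resistances in Ω):
  Node 0: (V_0 - V_2)/3 + (V_0 - 0)/100 + (V_0 - V_4)/30000 + (V_0 - V_5)/4.7 + (V_0 - V_3)/820 - 1 = 0
  Node 1: (V_1 - V_4)/36000 + (V_1 - V_3)/1.1 + (V_1 - 0)/6800 = 0
  Node 2: (V_2 - V_0)/3 + (V_2 - V_3)/27 + (V_2 - V_6)/5.1 = 0
  Node 3: (V_3 - V_0)/820 + (V_3 - V_1)/1.1 + (V_3 - V_2)/27 + (V_3 - V_4)/39000 + (V_3 - 0)/56000 = 0
  Node 4: (V_4 - V_0)/30000 + (V_4 - V_1)/36000 + (V_4 - V_3)/39000 + (V_4 - V_6)/3600 = 0
  Node 5: (V_5 - V_0)/4.7 + (V_5 - V_6)/9.1 = 0
  Node 6: (V_6 - V_2)/5.1 + (V_6 - V_4)/3600 + (V_6 - V_5)/9.1 + (V_6 - 0)/1.1 = 0
Collecting terms (coefficients in siemens):
  0.5574·V_0 - 0.3333·V_2 - 0.00122·V_3 - 0.00003333·V_4 - 0.2128·V_5 = 1
  0.9093·V_1 - 0.9091·V_3 - 0.00002778·V_4 = 0
  0.5664·V_2 - 0.3333·V_0 - 0.03704·V_3 - 0.1961·V_6 = 0
  0.9474·V_3 - 0.00122·V_0 - 0.9091·V_1 - 0.03704·V_2 - 0.00002564·V_4 = 0
  0.0003645·V_4 - 0.00003333·V_0 - 0.00002778·V_1 - 0.00002564·V_3 - 0.0002778·V_6 = 0
  0.3227·V_5 - 0.2128·V_0 - 0.1099·V_6 = 0
  1.215·V_6 - 0.1961·V_2 - 0.0002778·V_4 - 0.1099·V_5 = 0
Solving these 7 simultaneous equations (Gaussian elimination) gives:
  V_0 = 5.834 V, V_1 = 4.094 V, V_2 = 4.059 V, V_3 = 4.095 V
  V_4 = 1.922 V, V_5 = 4.2 V, V_6 = 1.035 V
R_eq = V_0 / 1 A = 5.834 Ω

Final answer: 5.834 Ω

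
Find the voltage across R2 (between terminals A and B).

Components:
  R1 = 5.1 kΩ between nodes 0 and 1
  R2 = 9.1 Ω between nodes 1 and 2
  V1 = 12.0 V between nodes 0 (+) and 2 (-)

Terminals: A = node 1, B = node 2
R1 and R2 are in series across V1 (node 0 → node 1 → node 2), and the output A–B is taken across R2, so this is a voltage divider.
Series current: I = V1/(R1 + R2) = 12/(5100 + 9.1) = 12/5109 = 0.002349 A
V_R2 = I × R2 = V1 × R2/(R1 + R2) = 12 × 9.1/5109 = 0.02137 V

Final answer: 0.02137 V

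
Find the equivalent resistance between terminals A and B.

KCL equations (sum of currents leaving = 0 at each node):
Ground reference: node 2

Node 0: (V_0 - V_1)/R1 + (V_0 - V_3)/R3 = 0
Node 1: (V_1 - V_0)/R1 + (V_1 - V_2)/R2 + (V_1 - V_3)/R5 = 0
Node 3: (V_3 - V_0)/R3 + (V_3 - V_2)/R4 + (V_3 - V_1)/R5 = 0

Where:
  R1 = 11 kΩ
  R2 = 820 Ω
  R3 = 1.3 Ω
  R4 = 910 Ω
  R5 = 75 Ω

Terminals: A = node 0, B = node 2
The network is not a plain series/parallel combination. Inject a 1 A test current into terminal A (node 0) and return it from terminal B (node 2); then R_eq = V_A / (1 A).
Nodal analysis, taking node 2 as the 0 V reference.
Current source I_test pushes 1 A into node 0 and draws it out of node 2.
KCL at each unknown node (sum of currents leaving = 0; resistances in Ω):
  Node 0: (V_0 - V_1)/11000 + (V_0 - V_3)/1.3 - 1 = 0
  Node 1: (V_1 - V_0)/11000 + (V_1 - 0)/820 + (V_1 - V_3)/75 = 0
  Node 3: (V_3 - V_0)/1.3 + (V_3 - V_1)/75 + (V_3 - 0)/910 = 0
Collecting terms (coefficients in siemens):
  0.7693·V_0 - 0.00009091·V_1 - 0.7692·V_3 = 1
  0.01464·V_1 - 0.00009091·V_0 - 0.01333·V_3 = 0
  0.7837·V_3 - 0.7692·V_0 - 0.01333·V_1 = 0
Solving these 3 simultaneous equations (Gaussian elimination) gives:
  V_0 = 452.4 V, V_1 = 413.5 V, V_3 = 451.1 V
R_eq = V_0 / 1 A = 452.4 Ω

Final answer: 452.4 Ω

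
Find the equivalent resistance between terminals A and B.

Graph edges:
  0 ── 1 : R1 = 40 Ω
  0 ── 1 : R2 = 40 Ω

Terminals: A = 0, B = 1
Reduce the network between node 0 (A) and node 1 (B) by series/parallel combination:
  Rp1 = R1 ‖ R2 (parallel, both between nodes 0 and 1) = 1/(1/40 + 1/40) = 20 Ω
R_eq = 20 Ω

Final answer: 20 Ω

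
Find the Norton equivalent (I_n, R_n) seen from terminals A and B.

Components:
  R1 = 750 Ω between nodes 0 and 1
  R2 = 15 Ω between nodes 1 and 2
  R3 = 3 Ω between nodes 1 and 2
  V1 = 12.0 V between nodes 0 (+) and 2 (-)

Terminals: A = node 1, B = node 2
Find the Thévenin equivalent first; then I_n = V_th/R_th and R_n = R_th.
Step 1 — V_th is the open-circuit voltage V_A - V_B (nothing connected across the terminals).
Nodal analysis, taking node 2 as the 0 V reference.
Source V1 fixes V_0 = 12 V.
KCL at each unknown node (sum of currents leaving = 0; resistances in Ω):
  Node 1: (V_1 - 12)/750 + (V_1 - 0)/15 + (V_1 - 0)/3 = 0
Collecting terms: 0.4013 × V_1 = 0.016  =>  V_1 = 0.03987 V
V_th = V_1 - V_2 = 0.03987 - 0 = 0.03987 V
Step 2 — R_th: zero the source — replace V1 by a short circuit (node 2 merges into node 0) — and find the resistance seen between A (node 1) and B (node 0).
Reduce the network between node 1 (A) and node 0 (B) by series/parallel combination:
  Rp1 = R1 ‖ R2 ‖ R3 (parallel, all between nodes 0 and 1) = 1/(1/750 + 1/15 + 1/3) = 2.492 Ω
R_th = 2.492 Ω
I_n = V_th/R_th = 0.03987/2.492 = 0.016 A, and R_n = R_th = 2.492 Ω

Final answer: I_n = 0.016 A, R_n = 2.492 Ω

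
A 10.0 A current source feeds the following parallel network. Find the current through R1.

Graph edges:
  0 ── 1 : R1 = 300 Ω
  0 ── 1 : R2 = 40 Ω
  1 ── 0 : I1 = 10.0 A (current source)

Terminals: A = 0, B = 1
All resistors sit directly between nodes 0 and 1, so they are in parallel and share one voltage V; the full source current 10 A splits among them.
1/R_par = 1/300 + 1/40 = 0.02833 S  =>  R_par = 35.29 Ω
V = I × R_par = 10 × 35.29 = 352.9 V
I_R1 = V/R1 = 352.9/300 = 1.176 A

Final answer: 1.176 A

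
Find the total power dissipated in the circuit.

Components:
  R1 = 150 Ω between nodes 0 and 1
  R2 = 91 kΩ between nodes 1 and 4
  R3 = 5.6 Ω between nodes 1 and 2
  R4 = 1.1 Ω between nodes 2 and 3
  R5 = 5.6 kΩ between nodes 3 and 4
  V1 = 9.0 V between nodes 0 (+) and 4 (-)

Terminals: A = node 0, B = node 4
Nodal analysis, taking node 4 as the 0 V reference.
Source V1 fixes V_0 = 9 V.
KCL at each unknown node (sum of currents leaving = 0; resistances in Ω):
  Node 1: (V_1 - 9)/150 + (V_1 - 0)/91000 + (V_1 - V_2)/5.6 = 0
  Node 2: (V_2 - V_1)/5.6 + (V_2 - V_3)/1.1 = 0
  Node 3: (V_3 - V_2)/1.1 + (V_3 - 0)/5600 = 0
Collecting terms (coefficients in siemens):
  0.1852·V_1 - 0.1786·V_2 = 0.06
  1.088·V_2 - 0.1786·V_1 - 0.9091·V_3 = 0
  0.9093·V_3 - 0.9091·V_2 = 0
Solving these 3 simultaneous equations (Gaussian elimination) gives:
  V_1 = 8.751 V, V_2 = 8.743 V, V_3 = 8.741 V
Power in each resistor, P = (ΔV)²/R:
  P_R1 = (9 - 8.751)²/150 = 0.0004119 W
  P_R2 = (8.751 - 0)²/91000 = 0.0008416 W
  P_R3 = (8.751 - 8.743)²/5.6 = 0.00001364 W
  P_R4 = (8.743 - 8.741)²/1.1 = 0.00000268 W
  P_R5 = (8.741 - 0)²/5600 = 0.01364 W
P_total = P_R1 + P_R2 + P_R3 + P_R4 + P_R5 = 0.01491 W

Final answer: 0.01491 W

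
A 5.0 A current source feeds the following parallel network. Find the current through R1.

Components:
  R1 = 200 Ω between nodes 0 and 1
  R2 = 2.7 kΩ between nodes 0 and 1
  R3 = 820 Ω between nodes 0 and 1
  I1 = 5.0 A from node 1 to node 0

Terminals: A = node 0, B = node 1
All resistors sit directly between nodes 0 and 1, so they are in parallel and share one voltage V; the full source current 5 A splits among them.
1/R_par = 1/200 + 1/2700 + 1/820 = 0.00659 S  =>  R_par = 151.7 Ω
V = I × R_par = 5 × 151.7 = 758.7 V
I_R1 = V/R1 = 758.7/200 = 3.794 A

Final answer: 3.794 A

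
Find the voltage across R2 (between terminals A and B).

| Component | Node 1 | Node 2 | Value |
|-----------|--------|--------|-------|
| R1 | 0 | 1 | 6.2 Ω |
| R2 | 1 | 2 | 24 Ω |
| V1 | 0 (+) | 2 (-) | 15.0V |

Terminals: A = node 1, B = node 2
R1 and R2 are in series across V1 (node 0 → node 1 → node 2), and the output A–B is taken across R2, so this is a voltage divider.
Series current: I = V1/(R1 + R2) = 15/(6.2 + 24) = 15/30.2 = 0.4967 A
V_R2 = I × R2 = V1 × R2/(R1 + R2) = 15 × 24/30.2 = 11.92 V

Final answer: 11.92 V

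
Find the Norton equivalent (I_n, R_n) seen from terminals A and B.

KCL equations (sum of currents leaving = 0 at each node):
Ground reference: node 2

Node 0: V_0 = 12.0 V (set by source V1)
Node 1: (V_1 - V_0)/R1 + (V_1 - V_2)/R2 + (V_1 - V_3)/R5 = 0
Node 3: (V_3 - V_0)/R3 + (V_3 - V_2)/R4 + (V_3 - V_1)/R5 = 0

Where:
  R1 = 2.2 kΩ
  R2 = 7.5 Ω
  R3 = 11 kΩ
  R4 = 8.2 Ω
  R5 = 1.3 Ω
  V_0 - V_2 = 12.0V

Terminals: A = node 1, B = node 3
Find the Thévenin equivalent first; then I_n = V_th/R_th and R_n = R_th.
Step 1 — V_th is the open-circuit voltage V_A - V_B (nothing connected across the terminals).
Nodal analysis, taking node 2 as the 0 V reference.
Source V1 fixes V_0 = 12 V.
KCL at each unknown node (sum of currents leaving = 0; resistances in Ω):
  Node 1: (V_1 - 12)/2200 + (V_1 - 0)/7.5 + (V_1 - V_3)/1.3 = 0
  Node 3: (V_3 - 12)/11000 + (V_3 - 0)/8.2 + (V_3 - V_1)/1.3 = 0
Collecting terms (coefficients in siemens):
  0.903·V_1 - 0.7692·V_3 = 0.005455
  0.8913·V_3 - 0.7692·V_1 = 0.001091
Determinant D = (0.903)(0.8913) - (-0.7692)(-0.7692) = 0.2131
V_1 = [(0.005455)(0.8913) - (-0.7692)(0.001091)]/D = 0.02675 V
V_3 = [(0.903)(0.001091) - (0.005455)(-0.7692)]/D = 0.02431 V
V_th = V_1 - V_3 = 0.02675 - 0.02431 = 0.002439 V
Step 2 — R_th: zero the source — replace V1 by a short circuit (node 2 merges into node 0) — and find the resistance seen between A (node 1) and B (node 3).
Reduce the network between node 1 (A) and node 3 (B) by series/parallel combination:
  Rp1 = R1 ‖ R2 (parallel, both between nodes 0 and 1) = 1/(1/2200 + 1/7.5) = 7.475 Ω
  Rp2 = R3 ‖ R4 (parallel, both between nodes 0 and 3) = 1/(1/11000 + 1/8.2) = 8.194 Ω
  Rs1 = Rp1 + Rp2 (series, joined only at node 0) = 7.475 + 8.194 = 15.67 Ω
  Rp3 = R5 ‖ Rs1 (parallel, both between nodes 1 and 3) = 1/(1/1.3 + 1/15.67) = 1.2 Ω
R_th = 1.2 Ω
I_n = V_th/R_th = 0.002439/1.2 = 0.002032 A, and R_n = R_th = 1.2 Ω

Final answer: I_n = 0.002032 A, R_n = 1.2 Ω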